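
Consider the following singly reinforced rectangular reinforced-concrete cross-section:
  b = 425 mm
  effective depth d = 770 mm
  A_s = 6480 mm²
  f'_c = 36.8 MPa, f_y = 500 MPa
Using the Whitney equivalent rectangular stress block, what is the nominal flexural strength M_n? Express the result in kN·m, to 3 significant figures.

T = A_s f_y = 6480 × 500 = 3240000 N = 3240 kN.
From C = T: a = T/(0.85 f'_c b) = 3240000/(0.85 × 36.8 × 425) = 243.72 mm.
M_n = T(d − a/2) = 3240 kN × (770 − 121.86) mm = 2099.97 kN·m.

M_n ≈ 2100 kN·m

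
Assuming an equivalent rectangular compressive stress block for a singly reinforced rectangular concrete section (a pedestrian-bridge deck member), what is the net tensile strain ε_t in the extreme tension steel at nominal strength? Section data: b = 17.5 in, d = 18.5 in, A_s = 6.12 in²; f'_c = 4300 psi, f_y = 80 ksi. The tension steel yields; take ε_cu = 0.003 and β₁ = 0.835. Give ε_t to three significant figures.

a = A_s f_y/(0.85 f'_c b) = 7.654 in.
β₁ = 0.835, so c = a/β₁ = 7.654/0.835 = 9.166 in.
From the linear strain diagram with ε_cu = 0.003: ε_t = 0.003 (d − c)/c = 0.003 × (18.5 − 9.166)/9.166 = 0.00305.
ε_t < 0.004 — the section is over-reinforced for flexure under ACI limits.

ε_t ≈ 0.00305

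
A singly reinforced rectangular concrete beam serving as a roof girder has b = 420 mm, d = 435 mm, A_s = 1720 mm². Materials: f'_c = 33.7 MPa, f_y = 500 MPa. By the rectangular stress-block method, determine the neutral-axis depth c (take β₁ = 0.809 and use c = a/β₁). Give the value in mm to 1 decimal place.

c ≈ 88.4 mm

T = A_s f_y = 1720 × 500 = 860000 N = 860 kN.
Setting C = 0.85 f'_c a b equal to T: a = 860000/(0.85 × 33.7 × 420) = 71.483 mm.
With β₁ = 0.809, c = a/β₁ = 71.483/0.809 = 88.4 mm.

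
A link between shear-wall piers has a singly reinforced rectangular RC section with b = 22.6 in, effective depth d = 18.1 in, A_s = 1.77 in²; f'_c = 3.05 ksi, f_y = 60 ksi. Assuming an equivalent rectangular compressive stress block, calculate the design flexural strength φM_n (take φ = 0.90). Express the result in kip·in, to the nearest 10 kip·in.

φM_n ≈ 1640 kip·in

T = A_s f_y = 1.77 × 60 = 106.2 kips.
a = T/(0.85 f'_c b) = 106.2/(0.85 × 3.05 × 22.6) = 1.813 in.
M_n = T(d − a/2) = 106.2 × (18.1 − 0.9065) = 1825.9 kip·in.
φM_n = 0.90 × 1825.9 = 1643.3 kip·in.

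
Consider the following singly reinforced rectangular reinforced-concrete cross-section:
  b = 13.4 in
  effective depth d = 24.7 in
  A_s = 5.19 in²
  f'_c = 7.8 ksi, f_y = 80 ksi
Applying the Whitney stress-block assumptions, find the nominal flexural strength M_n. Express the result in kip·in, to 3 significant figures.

M_n ≈ 9290 kip·in

T = A_s f_y = 5.19 × 80 = 415.2 kips.
a = T/(0.85 f'_c b) = 415.2/(0.85 × 7.8 × 13.4) = 4.673 in.
M_n = T(d − a/2) = 415.2 × (24.7 − 2.3365) = 9285.3 kip·in.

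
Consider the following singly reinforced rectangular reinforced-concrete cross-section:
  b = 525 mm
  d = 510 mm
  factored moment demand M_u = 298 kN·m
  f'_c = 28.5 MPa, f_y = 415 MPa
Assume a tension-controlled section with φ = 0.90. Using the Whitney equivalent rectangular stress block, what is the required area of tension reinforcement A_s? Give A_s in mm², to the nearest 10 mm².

A_s ≈ 1650 mm²

M_n = M_u/φ = 298/0.90 = 331.111 kN·m.
With M_n = 0.85 f'_c a b (d − a/2), solve the quadratic for a:
a = d − √(d² − 2M_n/(0.85 f'_c b)) = 510 − √(510² − 2 × 331.111×10⁶/(0.85 × 28.5 × 525)) = 53.90 mm.
A_s = 0.85 f'_c a b / f_y = 0.85 × 28.5 × 53.90 × 525 / 415 = 1651.8 mm².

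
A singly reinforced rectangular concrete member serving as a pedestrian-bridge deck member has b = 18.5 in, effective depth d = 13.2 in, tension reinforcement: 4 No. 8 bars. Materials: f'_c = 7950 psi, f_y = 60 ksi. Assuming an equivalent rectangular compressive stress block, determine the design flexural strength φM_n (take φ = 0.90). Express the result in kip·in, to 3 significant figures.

φM_n ≈ 2120 kip·in

A_s = 4 × 0.79 = 3.16 in².
T = A_s f_y = 3.16 × 60 = 189.6 kips.
a = T/(0.85 f'_c b) = 189.6/(0.85 × 7.95 × 18.5) = 1.517 in.
M_n = T(d − a/2) = 189.6 × (13.2 − 0.7585) = 2358.9 kip·in.
φM_n = 0.90 × 2358.9 = 2123.0 kip·in.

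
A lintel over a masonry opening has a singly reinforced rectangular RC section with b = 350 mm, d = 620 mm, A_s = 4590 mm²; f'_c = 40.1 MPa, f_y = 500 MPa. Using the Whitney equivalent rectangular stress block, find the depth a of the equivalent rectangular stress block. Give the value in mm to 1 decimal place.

T = A_s f_y = 4590 × 500 = 2295000 N = 2295 kN.
Setting C = 0.85 f'_c a b equal to T: a = 2295000/(0.85 × 40.1 × 350) = 192.4 mm.

a ≈ 192.4 mm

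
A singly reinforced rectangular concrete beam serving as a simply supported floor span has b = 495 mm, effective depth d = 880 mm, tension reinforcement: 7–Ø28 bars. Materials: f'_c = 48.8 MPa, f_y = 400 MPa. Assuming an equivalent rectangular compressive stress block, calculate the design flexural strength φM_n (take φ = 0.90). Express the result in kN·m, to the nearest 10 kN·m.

A_s = 7 × 616 = 4312 mm².
T = A_s f_y = 4312 × 400 = 1724800 N = 1724.8 kN.
From C = T: a = T/(0.85 f'_c b) = 1724800/(0.85 × 48.8 × 495) = 84.00 mm.
M_n = T(d − a/2) = 1724.8 kN × (880 − 42) mm = 1445.38 kN·m.
φM_n = 0.90 × 1445.38 = 1300.84 kN·m.

φM_n ≈ 1300 kN·m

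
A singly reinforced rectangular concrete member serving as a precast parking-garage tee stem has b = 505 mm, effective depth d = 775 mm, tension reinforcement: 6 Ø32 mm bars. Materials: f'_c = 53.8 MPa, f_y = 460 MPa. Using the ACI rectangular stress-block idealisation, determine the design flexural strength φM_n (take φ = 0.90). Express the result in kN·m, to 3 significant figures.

φM_n ≈ 1450 kN·m

A_s = 6 × 804 = 4824 mm².
T = A_s f_y = 4824 × 460 = 2219040 N = 2219.04 kN.
From C = T: a = T/(0.85 f'_c b) = 2219040/(0.85 × 53.8 × 505) = 96.09 mm.
M_n = T(d − a/2) = 2219.04 kN × (775 − 48.045) mm = 1613.14 kN·m.
φM_n = 0.90 × 1613.14 = 1451.83 kN·m.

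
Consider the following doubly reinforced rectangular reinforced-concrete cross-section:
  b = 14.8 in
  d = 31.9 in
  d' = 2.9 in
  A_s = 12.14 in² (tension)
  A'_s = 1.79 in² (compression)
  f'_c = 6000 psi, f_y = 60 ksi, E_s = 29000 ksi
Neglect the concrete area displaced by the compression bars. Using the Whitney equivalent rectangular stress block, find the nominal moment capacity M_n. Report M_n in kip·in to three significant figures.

M_n ≈ 20400 kip·in

Assume both steels yield.
a = (A_s − A'_s) f_y/(0.85 f'_c b) = (12.14 − 1.79) × 60/(0.85 × 6 × 14.8) = 8.227 in.
c = a/β₁ = 8.227/0.75 = 10.969 in; ε'_s = 0.003(c − d')/c = 0.0022 ≥ ε_y = 0.0021, so the compression steel yields.
M_n = (A_s − A'_s) f_y (d − a/2) + A'_s f_y (d − d') = 621 × (31.9 − 4.1135) + 107.4 × (31.9 − 2.9) = 17255.4 + 3114.6 = 20370.0 kip·in.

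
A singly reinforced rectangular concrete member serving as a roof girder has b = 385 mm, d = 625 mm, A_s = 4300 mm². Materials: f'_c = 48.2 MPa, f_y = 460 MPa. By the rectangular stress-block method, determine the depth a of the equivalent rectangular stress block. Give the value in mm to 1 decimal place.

a ≈ 125.4 mm

T = A_s f_y = 4300 × 460 = 1978000 N = 1978 kN.
Setting C = 0.85 f'_c a b equal to T: a = 1978000/(0.85 × 48.2 × 385) = 125.4 mm.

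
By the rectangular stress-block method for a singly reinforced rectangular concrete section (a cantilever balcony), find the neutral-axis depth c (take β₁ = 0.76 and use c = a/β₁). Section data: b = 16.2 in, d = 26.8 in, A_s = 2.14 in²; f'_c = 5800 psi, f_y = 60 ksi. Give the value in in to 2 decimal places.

T = A_s f_y = 2.14 × 60 = 128.4 kips.
a = T/(0.85 f'_c b) = 128.4/(0.85 × 5.8 × 16.2) = 1.6077 in.
With β₁ = 0.76, c = a/β₁ = 1.6077/0.76 = 2.12 in.

c ≈ 2.12 in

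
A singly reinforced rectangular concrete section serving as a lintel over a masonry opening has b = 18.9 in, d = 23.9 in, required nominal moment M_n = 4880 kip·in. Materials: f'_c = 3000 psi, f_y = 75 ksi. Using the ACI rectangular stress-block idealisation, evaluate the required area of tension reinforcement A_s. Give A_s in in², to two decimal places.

A_s ≈ 3.02 in²

From M_n = 0.85 f'_c a b (d − a/2):
a = d − √(d² − 2M_n/(0.85 f'_c b)) = 23.9 − √(23.9² − 2 × 4880/(0.85 × 3 × 18.9)) = 4.698 in.
A_s = 0.85 f'_c a b / f_y = 0.85 × 3 × 4.698 × 18.9 / 75 = 3.019 in².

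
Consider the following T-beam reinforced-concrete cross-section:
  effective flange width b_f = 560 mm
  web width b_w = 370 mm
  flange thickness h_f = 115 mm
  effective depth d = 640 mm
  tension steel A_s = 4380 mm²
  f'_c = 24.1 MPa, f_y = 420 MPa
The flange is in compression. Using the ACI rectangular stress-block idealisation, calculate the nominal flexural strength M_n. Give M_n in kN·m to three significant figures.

M_n ≈ 1020 kN·m

Tension: T = A_s f_y = 4380 × 420 = 1839600 N.
Try a within the flange: a = T/(0.85 f'_c b_f) = 1839600/(0.85 × 24.1 × 560) = 160.36 mm.
a = 160.36 > h_f = 115 mm: the block extends into the web. Split into flange-overhang and web parts.
C_f = 0.85 f'_c (b_f − b_w) h_f = 0.85 × 24.1 × (560 − 370) × 115 = 447597 N.
Remaining web compression depth: a_w = (T − C_f)/(0.85 f'_c b_w) = (1839600 − 447597)/(0.85 × 24.1 × 370) = 183.65 mm.
M_n = C_f(d − h_f/2) + (T − C_f)(d − a_w/2) = 447597 × (640 − 57.5) + 1392003 × (640 − 91.825) = 260.73 + 763.06 = 1023.79 × 10⁶ N·mm.
M_n = 1023.79 kN·m.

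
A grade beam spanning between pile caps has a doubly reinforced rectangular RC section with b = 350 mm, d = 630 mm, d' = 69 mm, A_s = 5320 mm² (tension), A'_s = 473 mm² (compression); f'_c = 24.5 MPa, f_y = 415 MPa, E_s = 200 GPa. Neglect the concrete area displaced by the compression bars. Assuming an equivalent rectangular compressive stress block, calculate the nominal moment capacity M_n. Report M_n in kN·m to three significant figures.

M_n ≈ 1100 kN·m

Assume both tension and compression steel yield.
Net tension couple steel: A_s − A'_s = 4847 mm².
a = (A_s − A'_s) f_y / (0.85 f'_c b) = 2011505/(0.85 × 24.5 × 350) = 275.97 mm.
c = a/β₁ = 275.97/0.85 = 324.67 mm; ε'_s = 0.003(c − d')/c = 0.0024 ≥ f_y/E_s = 0.0021, so compression steel does yield.
M_n = (A_s − A'_s) f_y (d − a/2) + A'_s f_y (d − d') = [2011505 × (630 − 137.985) + 196295 × (630 − 69)] × 10⁻⁶ = 989.69 + 110.12 = 1099.81 kN·m.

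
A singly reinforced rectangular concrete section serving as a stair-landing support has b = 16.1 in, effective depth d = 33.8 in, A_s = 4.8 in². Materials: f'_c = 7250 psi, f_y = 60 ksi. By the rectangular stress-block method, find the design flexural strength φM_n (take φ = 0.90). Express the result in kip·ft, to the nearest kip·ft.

T = A_s f_y = 4.8 × 60 = 288 kips.
a = T/(0.85 f'_c b) = 288/(0.85 × 7.25 × 16.1) = 2.903 in.
M_n = T(d − a/2) = 288 × (33.8 − 1.4515) = 9316.4 kip·in = 9316.4/12 = 776.37 kip·ft.
φM_n = 0.90 × 776.37 = 698.73 kip·ft.

φM_n ≈ 699 kip·ft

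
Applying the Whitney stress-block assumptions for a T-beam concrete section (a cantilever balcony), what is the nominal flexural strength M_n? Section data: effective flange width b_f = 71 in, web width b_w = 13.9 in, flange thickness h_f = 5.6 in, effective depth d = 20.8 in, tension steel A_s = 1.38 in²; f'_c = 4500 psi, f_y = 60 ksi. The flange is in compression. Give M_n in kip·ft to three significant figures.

M_n ≈ 142 kip·ft

Tension: T = A_s f_y = 1.38 × 60 = 82.8 kips.
Try a within the flange: a = T/(0.85 f'_c b_f) = 82.8/(0.85 × 4.5 × 71) = 0.305 in.
Since a = 0.305 ≤ h_f = 5.6 in, the stress block lies entirely in the flange; analyse as a rectangular beam of width b_f.
M_n = T(d − a/2) = 82.8 × (20.8 − 0.1525) = 1709.6 kip·in.
M_n = 1709.6/12 = 142.47 kip·ft.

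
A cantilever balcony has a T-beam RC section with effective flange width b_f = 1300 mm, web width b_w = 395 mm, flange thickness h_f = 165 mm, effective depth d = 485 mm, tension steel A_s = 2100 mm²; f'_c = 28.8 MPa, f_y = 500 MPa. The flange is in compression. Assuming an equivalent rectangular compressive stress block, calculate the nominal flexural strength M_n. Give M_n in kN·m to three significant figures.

M_n ≈ 492 kN·m

Tension: T = A_s f_y = 2100 × 500 = 1050000 N.
Try a within the flange: a = T/(0.85 f'_c b_f) = 1050000/(0.85 × 28.8 × 1300) = 32.99 mm.
Since a = 32.99 ≤ h_f = 165 mm, the stress block lies entirely in the flange; analyse as a rectangular beam of width b_f.
M_n = T(d − a/2) = 1050000 × (485 − 16.495) = 491.93 × 10⁶ N·mm.
M_n = 491.93 kN·m.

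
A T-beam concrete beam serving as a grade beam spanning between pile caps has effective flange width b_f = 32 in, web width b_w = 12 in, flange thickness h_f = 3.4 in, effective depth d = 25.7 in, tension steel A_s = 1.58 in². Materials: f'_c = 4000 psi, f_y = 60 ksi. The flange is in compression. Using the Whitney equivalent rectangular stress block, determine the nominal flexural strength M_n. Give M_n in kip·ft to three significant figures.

Tension: T = A_s f_y = 1.58 × 60 = 94.8 kips.
Try a within the flange: a = T/(0.85 f'_c b_f) = 94.8/(0.85 × 4 × 32) = 0.871 in.
Since a = 0.871 ≤ h_f = 3.4 in, the stress block lies entirely in the flange; analyse as a rectangular beam of width b_f.
M_n = T(d − a/2) = 94.8 × (25.7 − 0.4355) = 2395.1 kip·in.
M_n = 2395.1/12 = 199.59 kip·ft.

M_n ≈ 200 kip·ft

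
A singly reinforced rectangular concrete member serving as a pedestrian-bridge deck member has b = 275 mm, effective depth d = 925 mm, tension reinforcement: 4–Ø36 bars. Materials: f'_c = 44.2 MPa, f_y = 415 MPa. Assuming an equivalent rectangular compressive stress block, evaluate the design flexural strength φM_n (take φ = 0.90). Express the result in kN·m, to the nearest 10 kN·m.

A_s = 4 × 1018 = 4072 mm².
T = A_s f_y = 4072 × 415 = 1689880 N = 1689.88 kN.
From C = T: a = T/(0.85 f'_c b) = 1689880/(0.85 × 44.2 × 275) = 163.56 mm.
M_n = T(d − a/2) = 1689.88 kN × (925 − 81.78) mm = 1424.94 kN·m.
φM_n = 0.90 × 1424.94 = 1282.45 kN·m.

φM_n ≈ 1280 kN·m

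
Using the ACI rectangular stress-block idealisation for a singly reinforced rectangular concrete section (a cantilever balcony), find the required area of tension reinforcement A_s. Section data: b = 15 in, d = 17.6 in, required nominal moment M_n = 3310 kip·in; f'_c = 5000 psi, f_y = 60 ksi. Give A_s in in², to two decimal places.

From M_n = 0.85 f'_c a b (d − a/2):
a = d − √(d² − 2M_n/(0.85 f'_c b)) = 17.6 − √(17.6² − 2 × 3310/(0.85 × 5 × 15)) = 3.250 in.
A_s = 0.85 f'_c a b / f_y = 0.85 × 5 × 3.250 × 15 / 60 = 3.453 in².

A_s ≈ 3.45 in²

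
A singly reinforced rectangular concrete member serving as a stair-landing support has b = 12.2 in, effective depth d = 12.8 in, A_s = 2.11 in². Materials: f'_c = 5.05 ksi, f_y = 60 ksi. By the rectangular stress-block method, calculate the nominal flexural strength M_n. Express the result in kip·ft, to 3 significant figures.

M_n ≈ 122 kip·ft

T = A_s f_y = 2.11 × 60 = 126.6 kips.
a = T/(0.85 f'_c b) = 126.6/(0.85 × 5.05 × 12.2) = 2.417 in.
M_n = T(d − a/2) = 126.6 × (12.8 − 1.2085) = 1467.5 kip·in = 1467.5/12 = 122.29 kip·ft.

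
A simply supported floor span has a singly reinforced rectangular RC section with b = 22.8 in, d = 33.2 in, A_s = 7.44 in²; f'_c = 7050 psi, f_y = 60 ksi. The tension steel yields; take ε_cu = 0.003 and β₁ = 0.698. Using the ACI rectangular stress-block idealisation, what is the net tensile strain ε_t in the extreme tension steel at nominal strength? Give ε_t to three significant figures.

a = A_s f_y/(0.85 f'_c b) = 3.267 in.
β₁ = 0.698, so c = a/β₁ = 3.267/0.698 = 4.681 in.
From the linear strain diagram with ε_cu = 0.003: ε_t = 0.003 (d − c)/c = 0.003 × (33.2 − 4.681)/4.681 = 0.0183.
Since ε_t ≥ 0.005, the section is tension-controlled.

ε_t ≈ 0.0183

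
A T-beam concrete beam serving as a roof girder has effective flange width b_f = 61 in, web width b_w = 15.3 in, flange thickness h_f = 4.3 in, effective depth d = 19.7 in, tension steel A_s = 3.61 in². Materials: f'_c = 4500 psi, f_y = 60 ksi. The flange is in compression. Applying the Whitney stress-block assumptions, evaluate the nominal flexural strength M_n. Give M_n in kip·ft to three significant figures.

M_n ≈ 347 kip·ft

Tension: T = A_s f_y = 3.61 × 60 = 216.6 kips.
Try a within the flange: a = T/(0.85 f'_c b_f) = 216.6/(0.85 × 4.5 × 61) = 0.928 in.
Since a = 0.928 ≤ h_f = 4.3 in, the stress block lies entirely in the flange; analyse as a rectangular beam of width b_f.
M_n = T(d − a/2) = 216.6 × (19.7 − 0.464) = 4166.5 kip·in.
M_n = 4166.5/12 = 347.21 kip·ft.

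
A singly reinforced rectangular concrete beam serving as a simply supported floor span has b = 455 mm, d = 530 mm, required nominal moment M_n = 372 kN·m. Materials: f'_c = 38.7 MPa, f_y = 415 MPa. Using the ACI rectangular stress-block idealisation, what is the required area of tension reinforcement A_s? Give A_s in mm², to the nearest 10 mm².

With M_n = 0.85 f'_c a b (d − a/2), solve the quadratic for a:
a = d − √(d² − 2M_n/(0.85 f'_c b)) = 530 − √(530² − 2 × 372×10⁶/(0.85 × 38.7 × 455)) = 49.18 mm.
A_s = 0.85 f'_c a b / f_y = 0.85 × 38.7 × 49.18 × 455 / 415 = 1773.7 mm².

A_s ≈ 1770 mm²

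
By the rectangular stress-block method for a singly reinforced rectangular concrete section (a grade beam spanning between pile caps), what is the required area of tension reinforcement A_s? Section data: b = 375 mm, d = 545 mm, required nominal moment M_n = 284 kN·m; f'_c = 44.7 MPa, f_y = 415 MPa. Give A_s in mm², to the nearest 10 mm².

A_s ≈ 1300 mm²

With M_n = 0.85 f'_c a b (d − a/2), solve the quadratic for a:
a = d − √(d² − 2M_n/(0.85 f'_c b)) = 545 − √(545² − 2 × 284×10⁶/(0.85 × 44.7 × 375)) = 37.89 mm.
A_s = 0.85 f'_c a b / f_y = 0.85 × 44.7 × 37.89 × 375 / 415 = 1300.9 mm².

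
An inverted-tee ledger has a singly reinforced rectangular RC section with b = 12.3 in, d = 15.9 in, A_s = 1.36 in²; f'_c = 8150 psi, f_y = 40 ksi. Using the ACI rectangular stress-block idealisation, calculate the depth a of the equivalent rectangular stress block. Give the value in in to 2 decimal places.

T = A_s f_y = 1.36 × 40 = 54.4 kips.
a = T/(0.85 f'_c b) = 54.4/(0.85 × 8.15 × 12.3) = 0.64 in.

a ≈ 0.64 in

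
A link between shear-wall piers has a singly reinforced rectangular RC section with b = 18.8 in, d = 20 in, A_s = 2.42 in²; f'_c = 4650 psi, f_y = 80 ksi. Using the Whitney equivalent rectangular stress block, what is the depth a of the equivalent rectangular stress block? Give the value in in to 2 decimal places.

a ≈ 2.61 in

T = A_s f_y = 2.42 × 80 = 193.6 kips.
a = T/(0.85 f'_c b) = 193.6/(0.85 × 4.65 × 18.8) = 2.61 in.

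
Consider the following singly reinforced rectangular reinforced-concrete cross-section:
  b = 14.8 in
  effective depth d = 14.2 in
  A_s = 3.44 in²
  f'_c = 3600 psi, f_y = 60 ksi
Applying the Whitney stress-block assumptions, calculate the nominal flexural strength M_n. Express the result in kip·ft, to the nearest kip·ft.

M_n ≈ 205 kip·ft

T = A_s f_y = 3.44 × 60 = 206.4 kips.
a = T/(0.85 f'_c b) = 206.4/(0.85 × 3.6 × 14.8) = 4.557 in.
M_n = T(d − a/2) = 206.4 × (14.2 − 2.2785) = 2460.6 kip·in = 2460.6/12 = 205.05 kip·ft.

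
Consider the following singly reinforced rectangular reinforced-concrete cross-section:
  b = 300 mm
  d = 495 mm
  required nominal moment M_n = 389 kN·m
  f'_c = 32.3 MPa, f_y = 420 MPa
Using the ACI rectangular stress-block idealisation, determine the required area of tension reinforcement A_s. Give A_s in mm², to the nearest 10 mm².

A_s ≈ 2100 mm²

With M_n = 0.85 f'_c a b (d − a/2), solve the quadratic for a:
a = d − √(d² − 2M_n/(0.85 f'_c b)) = 495 − √(495² − 2 × 389×10⁶/(0.85 × 32.3 × 300)) = 106.97 mm.
A_s = 0.85 f'_c a b / f_y = 0.85 × 32.3 × 106.97 × 300 / 420 = 2097.8 mm².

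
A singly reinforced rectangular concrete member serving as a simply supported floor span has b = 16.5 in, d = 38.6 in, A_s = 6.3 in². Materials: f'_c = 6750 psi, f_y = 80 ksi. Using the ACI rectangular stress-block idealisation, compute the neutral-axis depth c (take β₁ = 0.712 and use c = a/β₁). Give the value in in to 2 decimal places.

T = A_s f_y = 6.3 × 80 = 504 kips.
a = T/(0.85 f'_c b) = 504/(0.85 × 6.75 × 16.5) = 5.3238 in.
With β₁ = 0.712, c = a/β₁ = 5.3238/0.712 = 7.48 in.

c ≈ 7.48 in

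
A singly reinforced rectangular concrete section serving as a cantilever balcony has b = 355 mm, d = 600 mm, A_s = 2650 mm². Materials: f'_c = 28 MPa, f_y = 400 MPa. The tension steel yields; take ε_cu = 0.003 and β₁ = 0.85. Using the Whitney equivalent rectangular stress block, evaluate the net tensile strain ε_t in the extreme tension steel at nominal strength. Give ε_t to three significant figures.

a = A_s f_y/(0.85 f'_c b) = 125.46 mm.
β₁ = 0.85, so c = a/β₁ = 125.46/0.85 = 147.60 mm.
From the linear strain diagram with ε_cu = 0.003: ε_t = 0.003 (d − c)/c = 0.003 × (600 − 147.60)/147.60 = 0.00920.
Since ε_t ≥ 0.005, the section is tension-controlled.

ε_t ≈ 0.00920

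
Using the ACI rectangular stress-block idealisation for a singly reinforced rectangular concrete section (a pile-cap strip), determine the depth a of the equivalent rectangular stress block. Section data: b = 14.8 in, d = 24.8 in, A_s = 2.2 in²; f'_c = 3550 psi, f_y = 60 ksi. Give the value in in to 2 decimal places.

T = A_s f_y = 2.2 × 60 = 132 kips.
a = T/(0.85 f'_c b) = 132/(0.85 × 3.55 × 14.8) = 2.96 in.

a ≈ 2.96 in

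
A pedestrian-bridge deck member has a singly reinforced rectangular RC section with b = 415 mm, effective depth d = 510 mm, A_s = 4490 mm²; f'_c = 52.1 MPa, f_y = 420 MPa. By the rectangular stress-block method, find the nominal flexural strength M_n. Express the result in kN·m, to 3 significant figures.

T = A_s f_y = 4490 × 420 = 1885800 N = 1885.8 kN.
From C = T: a = T/(0.85 f'_c b) = 1885800/(0.85 × 52.1 × 415) = 102.61 mm.
M_n = T(d − a/2) = 1885.8 kN × (510 − 51.305) mm = 865.01 kN·m.

M_n ≈ 865 kN·m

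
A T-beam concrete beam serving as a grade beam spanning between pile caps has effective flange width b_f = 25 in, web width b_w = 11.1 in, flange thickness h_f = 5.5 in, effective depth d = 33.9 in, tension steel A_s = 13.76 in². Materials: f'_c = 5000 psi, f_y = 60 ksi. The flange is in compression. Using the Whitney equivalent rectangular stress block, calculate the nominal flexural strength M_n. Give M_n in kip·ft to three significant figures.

M_n ≈ 2040 kip·ft

Tension: T = A_s f_y = 13.76 × 60 = 825.6 kips.
Try a within the flange: a = T/(0.85 f'_c b_f) = 825.6/(0.85 × 5 × 25) = 7.770 in.
a = 7.770 > h_f = 5.5 in: the block extends into the web. Split into flange-overhang and web parts.
C_f = 0.85 f'_c (b_f − b_w) h_f = 0.85 × 5 × (25 − 11.1) × 5.5 = 324.9 kips.
Remaining web compression depth: a_w = (T − C_f)/(0.85 f'_c b_w) = (825.6 − 324.9)/(0.85 × 5 × 11.1) = 10.614 in.
M_n = C_f(d − h_f/2) + (T − C_f)(d − a_w/2) = 324.9 × (33.9 − 2.75) + 500.7 × (33.9 − 5.307) = 10120.6 + 14316.5 = 24437.1 kip·in.
M_n = 24437.1/12 = 2036.43 kip·ft.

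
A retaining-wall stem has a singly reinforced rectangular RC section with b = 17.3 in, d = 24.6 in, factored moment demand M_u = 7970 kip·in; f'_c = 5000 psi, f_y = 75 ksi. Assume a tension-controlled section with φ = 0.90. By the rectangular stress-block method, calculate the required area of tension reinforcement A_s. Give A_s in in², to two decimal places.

M_n = M_u/φ = 7970/0.90 = 8855.56 kip·in.
From M_n = 0.85 f'_c a b (d − a/2):
a = d − √(d² − 2M_n/(0.85 f'_c b)) = 24.6 − √(24.6² − 2 × 8855.56/(0.85 × 5 × 17.3)) = 5.514 in.
A_s = 0.85 f'_c a b / f_y = 0.85 × 5 × 5.514 × 17.3 / 75 = 5.406 in².

A_s ≈ 5.41 in²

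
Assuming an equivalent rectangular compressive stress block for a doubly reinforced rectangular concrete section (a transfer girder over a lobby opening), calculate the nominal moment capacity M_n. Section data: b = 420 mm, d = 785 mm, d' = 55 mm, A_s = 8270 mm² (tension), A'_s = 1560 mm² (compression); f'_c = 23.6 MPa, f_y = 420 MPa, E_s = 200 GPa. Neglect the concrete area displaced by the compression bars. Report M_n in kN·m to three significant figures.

Assume both tension and compression steel yield.
Net tension couple steel: A_s − A'_s = 6710 mm².
a = (A_s − A'_s) f_y / (0.85 f'_c b) = 2818200/(0.85 × 23.6 × 420) = 334.50 mm.
c = a/β₁ = 334.50/0.85 = 393.53 mm; ε'_s = 0.003(c − d')/c = 0.0026 ≥ f_y/E_s = 0.0021, so compression steel does yield.
M_n = (A_s − A'_s) f_y (d − a/2) + A'_s f_y (d − d') = [2818200 × (785 − 167.25) + 655200 × (785 − 55)] × 10⁻⁶ = 1740.94 + 478.30 = 2219.24 kN·m.

M_n ≈ 2220 kN·m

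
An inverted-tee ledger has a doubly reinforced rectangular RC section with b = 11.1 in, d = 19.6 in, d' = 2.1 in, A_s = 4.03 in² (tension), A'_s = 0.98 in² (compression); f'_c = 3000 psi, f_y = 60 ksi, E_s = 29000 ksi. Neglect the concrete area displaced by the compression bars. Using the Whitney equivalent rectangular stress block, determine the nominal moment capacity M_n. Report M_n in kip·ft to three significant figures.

M_n ≈ 335 kip·ft

Assume both steels yield.
a = (A_s − A'_s) f_y/(0.85 f'_c b) = (4.03 − 0.98) × 60/(0.85 × 3 × 11.1) = 6.465 in.
c = a/β₁ = 6.465/0.85 = 7.606 in; ε'_s = 0.003(c − d')/c = 0.0022 ≥ ε_y = 0.0021, so the compression steel yields.
M_n = (A_s − A'_s) f_y (d − a/2) + A'_s f_y (d − d') = 183 × (19.6 − 3.2325) + 58.8 × (19.6 − 2.1) = 2995.3 + 1029.0 = 4024.3 kip·in = 4024.3/12 = 335.36 kip·ft.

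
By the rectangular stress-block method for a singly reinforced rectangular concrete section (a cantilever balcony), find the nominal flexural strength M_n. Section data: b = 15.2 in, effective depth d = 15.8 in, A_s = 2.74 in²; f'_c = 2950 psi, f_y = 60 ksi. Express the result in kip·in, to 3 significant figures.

M_n ≈ 2240 kip·in

T = A_s f_y = 2.74 × 60 = 164.4 kips.
a = T/(0.85 f'_c b) = 164.4/(0.85 × 2.95 × 15.2) = 4.313 in.
M_n = T(d − a/2) = 164.4 × (15.8 − 2.1565) = 2243.0 kip·in.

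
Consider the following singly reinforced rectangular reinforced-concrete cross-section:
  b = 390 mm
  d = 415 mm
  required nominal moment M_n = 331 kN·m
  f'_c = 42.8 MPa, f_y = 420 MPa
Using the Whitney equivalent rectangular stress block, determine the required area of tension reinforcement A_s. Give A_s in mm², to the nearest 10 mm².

A_s ≈ 2050 mm²

With M_n = 0.85 f'_c a b (d − a/2), solve the quadratic for a:
a = d − √(d² − 2M_n/(0.85 f'_c b)) = 415 − √(415² − 2 × 331×10⁶/(0.85 × 42.8 × 390)) = 60.65 mm.
A_s = 0.85 f'_c a b / f_y = 0.85 × 42.8 × 60.65 × 390 / 420 = 2048.8 mm².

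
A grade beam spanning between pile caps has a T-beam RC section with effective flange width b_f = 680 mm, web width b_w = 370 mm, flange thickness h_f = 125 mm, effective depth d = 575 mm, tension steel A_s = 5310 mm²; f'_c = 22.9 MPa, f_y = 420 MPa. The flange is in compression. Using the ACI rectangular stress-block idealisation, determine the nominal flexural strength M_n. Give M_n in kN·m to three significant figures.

M_n ≈ 1080 kN·m

Tension: T = A_s f_y = 5310 × 420 = 2230200 N.
Try a within the flange: a = T/(0.85 f'_c b_f) = 2230200/(0.85 × 22.9 × 680) = 168.49 mm.
a = 168.49 > h_f = 125 mm: the block extends into the web. Split into flange-overhang and web parts.
C_f = 0.85 f'_c (b_f − b_w) h_f = 0.85 × 22.9 × (680 − 370) × 125 = 754269 N.
Remaining web compression depth: a_w = (T − C_f)/(0.85 f'_c b_w) = (2230200 − 754269)/(0.85 × 22.9 × 370) = 204.93 mm.
M_n = C_f(d − h_f/2) + (T − C_f)(d − a_w/2) = 754269 × (575 − 62.5) + 1475931 × (575 − 102.465) = 386.56 + 697.43 = 1083.99 × 10⁶ N·mm.
M_n = 1083.99 kN·m.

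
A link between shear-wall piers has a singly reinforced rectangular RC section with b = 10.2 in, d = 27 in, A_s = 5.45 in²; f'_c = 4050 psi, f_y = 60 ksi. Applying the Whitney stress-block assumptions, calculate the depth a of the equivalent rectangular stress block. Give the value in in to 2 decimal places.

T = A_s f_y = 5.45 × 60 = 327 kips.
a = T/(0.85 f'_c b) = 327/(0.85 × 4.05 × 10.2) = 9.31 in.

a ≈ 9.31 in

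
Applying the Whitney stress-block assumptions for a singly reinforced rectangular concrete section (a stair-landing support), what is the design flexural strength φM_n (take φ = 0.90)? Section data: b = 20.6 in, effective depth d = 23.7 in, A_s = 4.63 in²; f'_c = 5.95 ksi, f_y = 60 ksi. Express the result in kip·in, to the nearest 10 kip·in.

φM_n ≈ 5590 kip·in

T = A_s f_y = 4.63 × 60 = 277.8 kips.
a = T/(0.85 f'_c b) = 277.8/(0.85 × 5.95 × 20.6) = 2.666 in.
M_n = T(d − a/2) = 277.8 × (23.7 − 1.333) = 6213.6 kip·in.
φM_n = 0.90 × 6213.6 = 5592.2 kip·in.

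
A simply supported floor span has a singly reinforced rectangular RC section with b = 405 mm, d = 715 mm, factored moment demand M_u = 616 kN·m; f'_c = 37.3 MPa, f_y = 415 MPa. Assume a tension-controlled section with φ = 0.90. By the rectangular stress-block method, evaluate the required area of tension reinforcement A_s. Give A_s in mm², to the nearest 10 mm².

M_n = M_u/φ = 616/0.90 = 684.444 kN·m.
With M_n = 0.85 f'_c a b (d − a/2), solve the quadratic for a:
a = d − √(d² − 2M_n/(0.85 f'_c b)) = 715 − √(715² − 2 × 684.444×10⁶/(0.85 × 37.3 × 405)) = 78.90 mm.
A_s = 0.85 f'_c a b / f_y = 0.85 × 37.3 × 78.90 × 405 / 415 = 2441.2 mm².

A_s ≈ 2440 mm²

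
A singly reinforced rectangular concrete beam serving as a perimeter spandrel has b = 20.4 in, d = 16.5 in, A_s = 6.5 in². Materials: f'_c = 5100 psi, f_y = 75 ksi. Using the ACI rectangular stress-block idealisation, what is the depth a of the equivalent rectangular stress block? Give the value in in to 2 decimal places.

a ≈ 5.51 in

T = A_s f_y = 6.5 × 75 = 487.5 kips.
a = T/(0.85 f'_c b) = 487.5/(0.85 × 5.1 × 20.4) = 5.51 in.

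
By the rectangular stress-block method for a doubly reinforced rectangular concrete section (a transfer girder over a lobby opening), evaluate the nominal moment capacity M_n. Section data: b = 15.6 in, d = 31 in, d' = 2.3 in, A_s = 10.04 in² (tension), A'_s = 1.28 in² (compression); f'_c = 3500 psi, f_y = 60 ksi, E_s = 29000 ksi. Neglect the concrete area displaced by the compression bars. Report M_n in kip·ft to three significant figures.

M_n ≈ 1290 kip·ft

Assume both steels yield.
a = (A_s − A'_s) f_y/(0.85 f'_c b) = (10.04 − 1.28) × 60/(0.85 × 3.5 × 15.6) = 11.325 in.
c = a/β₁ = 11.325/0.85 = 13.324 in; ε'_s = 0.003(c − d')/c = 0.0025 ≥ ε_y = 0.0021, so the compression steel yields.
M_n = (A_s − A'_s) f_y (d − a/2) + A'_s f_y (d − d') = 525.6 × (31 − 5.6625) + 76.8 × (31 − 2.3) = 13317.4 + 2204.2 = 15521.6 kip·in = 15521.6/12 = 1293.47 kip·ft.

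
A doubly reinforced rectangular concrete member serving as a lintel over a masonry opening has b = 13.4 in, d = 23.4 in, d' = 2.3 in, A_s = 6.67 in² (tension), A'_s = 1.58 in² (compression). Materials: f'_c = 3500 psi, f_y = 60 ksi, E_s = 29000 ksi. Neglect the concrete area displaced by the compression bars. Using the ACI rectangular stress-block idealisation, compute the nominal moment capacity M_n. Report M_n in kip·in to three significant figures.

Assume both steels yield.
a = (A_s − A'_s) f_y/(0.85 f'_c b) = (6.67 − 1.58) × 60/(0.85 × 3.5 × 13.4) = 7.661 in.
c = a/β₁ = 7.661/0.85 = 9.013 in; ε'_s = 0.003(c − d')/c = 0.0022 ≥ ε_y = 0.0021, so the compression steel yields.
M_n = (A_s − A'_s) f_y (d − a/2) + A'_s f_y (d − d') = 305.4 × (23.4 − 3.8305) + 94.8 × (23.4 − 2.3) = 5976.5 + 2000.3 = 7976.8 kip·in.

M_n ≈ 7980 kip·in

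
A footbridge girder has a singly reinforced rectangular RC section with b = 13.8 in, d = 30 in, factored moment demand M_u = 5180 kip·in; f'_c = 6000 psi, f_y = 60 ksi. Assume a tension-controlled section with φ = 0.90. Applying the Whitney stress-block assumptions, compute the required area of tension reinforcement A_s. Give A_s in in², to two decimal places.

M_n = M_u/φ = 5180/0.90 = 5755.56 kip·in.
From M_n = 0.85 f'_c a b (d − a/2):
a = d − √(d² − 2M_n/(0.85 f'_c b)) = 30 − √(30² − 2 × 5755.56/(0.85 × 6 × 13.8)) = 2.863 in.
A_s = 0.85 f'_c a b / f_y = 0.85 × 6 × 2.863 × 13.8 / 60 = 3.358 in².

A_s ≈ 3.36 in²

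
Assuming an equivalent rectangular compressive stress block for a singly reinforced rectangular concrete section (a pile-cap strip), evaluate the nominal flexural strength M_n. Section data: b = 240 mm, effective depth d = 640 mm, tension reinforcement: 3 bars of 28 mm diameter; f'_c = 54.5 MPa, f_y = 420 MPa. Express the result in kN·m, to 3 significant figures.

A_s = 3 × 616 = 1848 mm².
T = A_s f_y = 1848 × 420 = 776160 N = 776.16 kN.
From C = T: a = T/(0.85 f'_c b) = 776160/(0.85 × 54.5 × 240) = 69.81 mm.
M_n = T(d − a/2) = 776.16 kN × (640 − 34.905) mm = 469.65 kN·m.

M_n ≈ 470 kN·m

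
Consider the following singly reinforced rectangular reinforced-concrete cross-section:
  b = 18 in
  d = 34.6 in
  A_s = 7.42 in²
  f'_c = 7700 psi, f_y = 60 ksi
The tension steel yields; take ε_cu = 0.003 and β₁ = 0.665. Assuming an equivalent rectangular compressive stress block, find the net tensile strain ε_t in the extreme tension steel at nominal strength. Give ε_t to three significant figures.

ε_t ≈ 0.0153

a = A_s f_y/(0.85 f'_c b) = 3.779 in.
β₁ = 0.665, so c = a/β₁ = 3.779/0.665 = 5.683 in.
From the linear strain diagram with ε_cu = 0.003: ε_t = 0.003 (d − c)/c = 0.003 × (34.6 − 5.683)/5.683 = 0.0153.
Since ε_t ≥ 0.005, the section is tension-controlled.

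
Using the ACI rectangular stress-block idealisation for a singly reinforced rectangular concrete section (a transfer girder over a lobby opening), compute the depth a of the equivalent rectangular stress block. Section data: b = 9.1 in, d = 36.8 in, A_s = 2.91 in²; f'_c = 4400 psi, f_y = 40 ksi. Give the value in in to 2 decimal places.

T = A_s f_y = 2.91 × 40 = 116.4 kips.
a = T/(0.85 f'_c b) = 116.4/(0.85 × 4.4 × 9.1) = 3.42 in.

a ≈ 3.42 in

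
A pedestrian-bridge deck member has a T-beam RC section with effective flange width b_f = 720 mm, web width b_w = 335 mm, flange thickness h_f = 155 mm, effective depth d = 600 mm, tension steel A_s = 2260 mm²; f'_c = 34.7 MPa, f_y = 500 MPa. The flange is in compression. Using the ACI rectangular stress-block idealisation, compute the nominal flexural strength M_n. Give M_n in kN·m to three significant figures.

Tension: T = A_s f_y = 2260 × 500 = 1130000 N.
Try a within the flange: a = T/(0.85 f'_c b_f) = 1130000/(0.85 × 34.7 × 720) = 53.21 mm.
Since a = 53.21 ≤ h_f = 155 mm, the stress block lies entirely in the flange; analyse as a rectangular beam of width b_f.
M_n = T(d − a/2) = 1130000 × (600 − 26.605) = 647.94 × 10⁶ N·mm.
M_n = 647.94 kN·m.

M_n ≈ 648 kN·m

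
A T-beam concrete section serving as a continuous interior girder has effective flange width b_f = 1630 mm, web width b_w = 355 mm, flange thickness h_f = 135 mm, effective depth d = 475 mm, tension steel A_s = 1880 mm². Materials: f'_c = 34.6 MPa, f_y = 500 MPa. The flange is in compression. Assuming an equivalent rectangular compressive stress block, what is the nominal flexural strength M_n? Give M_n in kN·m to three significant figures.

Tension: T = A_s f_y = 1880 × 500 = 940000 N.
Try a within the flange: a = T/(0.85 f'_c b_f) = 940000/(0.85 × 34.6 × 1630) = 19.61 mm.
Since a = 19.61 ≤ h_f = 135 mm, the stress block lies entirely in the flange; analyse as a rectangular beam of width b_f.
M_n = T(d − a/2) = 940000 × (475 − 9.805) = 437.28 × 10⁶ N·mm.
M_n = 437.28 kN·m.

M_n ≈ 437 kN·m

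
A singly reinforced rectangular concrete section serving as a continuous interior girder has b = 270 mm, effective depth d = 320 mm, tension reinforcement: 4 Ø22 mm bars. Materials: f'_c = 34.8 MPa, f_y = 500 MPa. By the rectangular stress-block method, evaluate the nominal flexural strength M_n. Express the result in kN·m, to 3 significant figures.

A_s = 4 × 380 = 1520 mm².
T = A_s f_y = 1520 × 500 = 760000 N = 760 kN.
From C = T: a = T/(0.85 f'_c b) = 760000/(0.85 × 34.8 × 270) = 95.16 mm.
M_n = T(d − a/2) = 760 kN × (320 − 47.58) mm = 207.04 kN·m.

M_n ≈ 207 kN·m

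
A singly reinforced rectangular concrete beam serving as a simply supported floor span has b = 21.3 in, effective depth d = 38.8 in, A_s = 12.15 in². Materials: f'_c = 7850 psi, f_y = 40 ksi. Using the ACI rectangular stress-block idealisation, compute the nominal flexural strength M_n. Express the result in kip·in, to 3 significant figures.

T = A_s f_y = 12.15 × 40 = 486 kips.
a = T/(0.85 f'_c b) = 486/(0.85 × 7.85 × 21.3) = 3.420 in.
M_n = T(d − a/2) = 486 × (38.8 − 1.71) = 18025.7 kip·in.

M_n ≈ 18000 kip·in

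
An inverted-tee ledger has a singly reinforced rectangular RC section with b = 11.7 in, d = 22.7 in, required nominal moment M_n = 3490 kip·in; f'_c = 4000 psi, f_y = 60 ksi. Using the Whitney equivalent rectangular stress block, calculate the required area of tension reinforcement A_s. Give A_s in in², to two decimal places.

A_s ≈ 2.83 in²

From M_n = 0.85 f'_c a b (d − a/2):
a = d − √(d² − 2M_n/(0.85 f'_c b)) = 22.7 − √(22.7² − 2 × 3490/(0.85 × 4 × 11.7)) = 4.266 in.
A_s = 0.85 f'_c a b / f_y = 0.85 × 4 × 4.266 × 11.7 / 60 = 2.828 in².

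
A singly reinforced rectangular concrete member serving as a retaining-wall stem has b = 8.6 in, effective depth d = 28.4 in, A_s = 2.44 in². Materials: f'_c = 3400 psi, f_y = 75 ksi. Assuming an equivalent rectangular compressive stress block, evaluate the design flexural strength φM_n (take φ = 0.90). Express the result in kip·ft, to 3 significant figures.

T = A_s f_y = 2.44 × 75 = 183 kips.
a = T/(0.85 f'_c b) = 183/(0.85 × 3.4 × 8.6) = 7.363 in.
M_n = T(d − a/2) = 183 × (28.4 − 3.6815) = 4523.5 kip·in = 4523.5/12 = 376.96 kip·ft.
φM_n = 0.90 × 376.96 = 339.26 kip·ft.

φM_n ≈ 339 kip·ft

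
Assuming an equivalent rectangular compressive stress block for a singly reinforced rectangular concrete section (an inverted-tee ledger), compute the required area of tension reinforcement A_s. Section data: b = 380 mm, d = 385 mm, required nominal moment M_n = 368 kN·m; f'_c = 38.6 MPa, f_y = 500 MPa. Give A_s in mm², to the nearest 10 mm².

A_s ≈ 2150 mm²

With M_n = 0.85 f'_c a b (d − a/2), solve the quadratic for a:
a = d − √(d² − 2M_n/(0.85 f'_c b)) = 385 − √(385² − 2 × 368×10⁶/(0.85 × 38.6 × 380)) = 86.35 mm.
A_s = 0.85 f'_c a b / f_y = 0.85 × 38.6 × 86.35 × 380 / 500 = 2153.2 mm².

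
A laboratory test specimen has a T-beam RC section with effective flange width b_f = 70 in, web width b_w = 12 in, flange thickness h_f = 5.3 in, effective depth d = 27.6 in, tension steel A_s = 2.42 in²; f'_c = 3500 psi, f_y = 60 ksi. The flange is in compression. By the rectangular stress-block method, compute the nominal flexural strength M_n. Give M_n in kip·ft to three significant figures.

Tension: T = A_s f_y = 2.42 × 60 = 145.2 kips.
Try a within the flange: a = T/(0.85 f'_c b_f) = 145.2/(0.85 × 3.5 × 70) = 0.697 in.
Since a = 0.697 ≤ h_f = 5.3 in, the stress block lies entirely in the flange; analyse as a rectangular beam of width b_f.
M_n = T(d − a/2) = 145.2 × (27.6 − 0.3485) = 3956.9 kip·in.
M_n = 3956.9/12 = 329.74 kip·ft.

M_n ≈ 330 kip·ft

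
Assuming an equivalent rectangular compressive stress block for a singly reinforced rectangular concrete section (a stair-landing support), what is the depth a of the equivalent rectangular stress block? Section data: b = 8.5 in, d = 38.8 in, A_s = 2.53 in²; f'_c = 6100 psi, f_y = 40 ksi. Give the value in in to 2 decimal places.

a ≈ 2.30 in

T = A_s f_y = 2.53 × 40 = 101.2 kips.
a = T/(0.85 f'_c b) = 101.2/(0.85 × 6.1 × 8.5) = 2.30 in.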